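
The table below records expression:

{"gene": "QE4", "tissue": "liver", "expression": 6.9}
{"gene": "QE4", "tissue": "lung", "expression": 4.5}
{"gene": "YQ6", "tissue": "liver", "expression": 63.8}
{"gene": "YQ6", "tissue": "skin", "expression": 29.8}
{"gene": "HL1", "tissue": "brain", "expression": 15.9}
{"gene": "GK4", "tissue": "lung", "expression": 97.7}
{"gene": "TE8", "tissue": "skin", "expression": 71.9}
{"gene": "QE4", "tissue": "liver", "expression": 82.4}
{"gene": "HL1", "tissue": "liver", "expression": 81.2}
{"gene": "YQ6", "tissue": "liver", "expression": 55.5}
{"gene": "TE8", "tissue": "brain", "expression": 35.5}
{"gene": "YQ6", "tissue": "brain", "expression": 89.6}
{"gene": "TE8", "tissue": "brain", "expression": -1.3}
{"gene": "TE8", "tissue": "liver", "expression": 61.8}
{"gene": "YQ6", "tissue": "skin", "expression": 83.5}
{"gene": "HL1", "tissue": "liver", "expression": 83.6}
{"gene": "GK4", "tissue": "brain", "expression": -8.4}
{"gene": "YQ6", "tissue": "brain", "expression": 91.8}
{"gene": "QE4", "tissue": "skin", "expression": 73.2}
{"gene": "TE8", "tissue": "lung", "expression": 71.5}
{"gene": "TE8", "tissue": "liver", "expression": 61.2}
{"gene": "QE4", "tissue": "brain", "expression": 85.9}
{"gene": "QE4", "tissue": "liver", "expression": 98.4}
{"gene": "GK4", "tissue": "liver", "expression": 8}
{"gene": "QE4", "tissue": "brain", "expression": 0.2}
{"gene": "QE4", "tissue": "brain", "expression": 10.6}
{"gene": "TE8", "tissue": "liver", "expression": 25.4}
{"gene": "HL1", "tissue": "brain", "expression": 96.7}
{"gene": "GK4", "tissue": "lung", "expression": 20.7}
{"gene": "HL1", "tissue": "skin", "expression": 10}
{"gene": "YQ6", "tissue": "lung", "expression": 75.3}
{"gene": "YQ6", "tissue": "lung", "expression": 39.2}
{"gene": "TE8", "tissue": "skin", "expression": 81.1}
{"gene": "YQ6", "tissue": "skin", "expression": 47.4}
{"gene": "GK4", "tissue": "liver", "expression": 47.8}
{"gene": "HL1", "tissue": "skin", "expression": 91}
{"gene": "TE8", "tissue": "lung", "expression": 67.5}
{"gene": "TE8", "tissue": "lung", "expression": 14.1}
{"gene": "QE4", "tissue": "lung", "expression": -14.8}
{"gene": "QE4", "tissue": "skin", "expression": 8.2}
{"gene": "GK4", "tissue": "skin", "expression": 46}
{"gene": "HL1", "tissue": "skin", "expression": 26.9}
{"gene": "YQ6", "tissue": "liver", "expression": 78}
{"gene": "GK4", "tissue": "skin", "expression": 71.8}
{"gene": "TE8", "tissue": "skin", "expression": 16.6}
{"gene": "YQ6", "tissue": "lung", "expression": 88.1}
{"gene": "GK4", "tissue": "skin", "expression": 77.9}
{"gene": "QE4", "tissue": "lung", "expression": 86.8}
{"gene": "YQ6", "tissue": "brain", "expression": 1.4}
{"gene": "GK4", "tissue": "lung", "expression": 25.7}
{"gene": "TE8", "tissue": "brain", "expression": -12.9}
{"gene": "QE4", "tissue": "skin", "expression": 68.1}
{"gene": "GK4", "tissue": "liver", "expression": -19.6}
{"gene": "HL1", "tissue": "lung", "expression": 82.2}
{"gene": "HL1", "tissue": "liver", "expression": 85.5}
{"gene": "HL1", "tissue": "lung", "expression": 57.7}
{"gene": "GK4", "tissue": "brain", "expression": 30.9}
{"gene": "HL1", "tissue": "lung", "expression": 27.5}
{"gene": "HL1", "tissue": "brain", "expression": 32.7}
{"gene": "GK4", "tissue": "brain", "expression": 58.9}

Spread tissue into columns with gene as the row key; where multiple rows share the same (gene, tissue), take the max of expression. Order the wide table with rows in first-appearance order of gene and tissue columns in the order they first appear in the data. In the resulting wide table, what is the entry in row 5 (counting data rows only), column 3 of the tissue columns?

With rows in first-appearance order of gene, row 5 is gene=TE8. tissue columns in first-appearance order: liver, lung, skin, brain; column 3 is skin.
Long rows with gene=TE8, tissue=skin: max(71.9, 81.1, 16.6) = 81.1.

81.1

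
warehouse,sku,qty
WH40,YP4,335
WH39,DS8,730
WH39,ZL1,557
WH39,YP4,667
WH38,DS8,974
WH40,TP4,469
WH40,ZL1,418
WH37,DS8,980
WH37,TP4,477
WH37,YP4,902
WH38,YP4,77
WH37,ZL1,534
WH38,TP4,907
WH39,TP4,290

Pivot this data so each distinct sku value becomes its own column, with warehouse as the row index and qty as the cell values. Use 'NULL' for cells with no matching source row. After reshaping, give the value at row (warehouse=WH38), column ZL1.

NULL

No long-format row has warehouse=WH38 and sku=ZL1, so the cell is NULL.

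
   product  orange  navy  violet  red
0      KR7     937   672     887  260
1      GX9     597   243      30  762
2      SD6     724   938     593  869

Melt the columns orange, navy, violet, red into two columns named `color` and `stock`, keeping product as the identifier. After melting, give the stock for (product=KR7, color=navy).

672

Unpivoting turns each (product, wide-column) pair into one long row.
The wide cell at row KR7, column navy holds 672, so the long row (KR7, navy) has stock=672.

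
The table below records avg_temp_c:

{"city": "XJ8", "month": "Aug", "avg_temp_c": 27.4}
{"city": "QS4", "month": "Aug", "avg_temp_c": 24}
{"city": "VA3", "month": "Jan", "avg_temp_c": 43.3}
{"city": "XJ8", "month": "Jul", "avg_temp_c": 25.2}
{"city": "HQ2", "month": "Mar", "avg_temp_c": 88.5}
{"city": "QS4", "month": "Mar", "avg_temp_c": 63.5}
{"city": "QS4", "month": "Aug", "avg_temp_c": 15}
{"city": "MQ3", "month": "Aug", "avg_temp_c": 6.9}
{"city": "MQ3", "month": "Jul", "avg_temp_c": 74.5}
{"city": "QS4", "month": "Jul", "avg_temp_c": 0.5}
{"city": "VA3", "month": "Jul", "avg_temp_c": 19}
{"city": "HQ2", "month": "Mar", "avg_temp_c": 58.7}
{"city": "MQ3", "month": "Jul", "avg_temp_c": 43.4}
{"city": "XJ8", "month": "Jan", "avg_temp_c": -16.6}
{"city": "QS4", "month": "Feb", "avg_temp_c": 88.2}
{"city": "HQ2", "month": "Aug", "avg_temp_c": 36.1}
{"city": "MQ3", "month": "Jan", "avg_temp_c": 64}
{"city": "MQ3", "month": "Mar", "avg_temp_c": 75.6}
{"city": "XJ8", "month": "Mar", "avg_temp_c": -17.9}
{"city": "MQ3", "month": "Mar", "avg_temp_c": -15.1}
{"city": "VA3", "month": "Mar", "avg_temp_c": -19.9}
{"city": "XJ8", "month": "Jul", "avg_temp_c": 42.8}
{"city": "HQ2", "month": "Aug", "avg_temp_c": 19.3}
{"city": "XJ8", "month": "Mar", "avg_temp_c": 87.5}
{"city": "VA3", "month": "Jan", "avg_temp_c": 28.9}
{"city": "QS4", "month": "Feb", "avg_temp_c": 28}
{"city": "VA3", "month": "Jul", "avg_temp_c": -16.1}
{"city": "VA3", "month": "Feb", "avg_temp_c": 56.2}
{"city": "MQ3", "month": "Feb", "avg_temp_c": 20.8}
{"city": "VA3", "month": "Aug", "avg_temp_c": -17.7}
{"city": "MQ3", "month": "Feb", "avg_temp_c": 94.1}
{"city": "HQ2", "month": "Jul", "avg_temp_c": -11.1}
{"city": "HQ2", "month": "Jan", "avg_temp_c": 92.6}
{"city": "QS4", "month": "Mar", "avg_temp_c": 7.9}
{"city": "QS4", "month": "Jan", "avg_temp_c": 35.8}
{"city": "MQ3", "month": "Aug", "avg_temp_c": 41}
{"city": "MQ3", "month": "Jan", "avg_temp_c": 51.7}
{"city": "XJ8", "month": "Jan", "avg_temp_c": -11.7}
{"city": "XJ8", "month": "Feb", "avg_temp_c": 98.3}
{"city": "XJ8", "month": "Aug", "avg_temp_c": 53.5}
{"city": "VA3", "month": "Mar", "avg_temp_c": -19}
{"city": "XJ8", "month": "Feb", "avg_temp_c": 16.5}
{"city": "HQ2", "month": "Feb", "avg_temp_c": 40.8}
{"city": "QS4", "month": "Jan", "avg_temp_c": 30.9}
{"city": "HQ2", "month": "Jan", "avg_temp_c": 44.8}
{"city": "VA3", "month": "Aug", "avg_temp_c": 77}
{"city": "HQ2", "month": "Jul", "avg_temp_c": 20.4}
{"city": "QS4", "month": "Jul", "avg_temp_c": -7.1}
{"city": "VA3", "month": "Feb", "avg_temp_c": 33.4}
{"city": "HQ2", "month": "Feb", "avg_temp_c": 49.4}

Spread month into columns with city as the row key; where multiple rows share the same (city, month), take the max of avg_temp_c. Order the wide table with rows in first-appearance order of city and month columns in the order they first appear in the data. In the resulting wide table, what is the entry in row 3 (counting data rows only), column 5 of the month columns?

56.2

With rows in first-appearance order of city, row 3 is city=VA3. month columns in first-appearance order: Aug, Jan, Jul, Mar, Feb; column 5 is Feb.
Long rows with city=VA3, month=Feb: max(56.2, 33.4) = 56.2.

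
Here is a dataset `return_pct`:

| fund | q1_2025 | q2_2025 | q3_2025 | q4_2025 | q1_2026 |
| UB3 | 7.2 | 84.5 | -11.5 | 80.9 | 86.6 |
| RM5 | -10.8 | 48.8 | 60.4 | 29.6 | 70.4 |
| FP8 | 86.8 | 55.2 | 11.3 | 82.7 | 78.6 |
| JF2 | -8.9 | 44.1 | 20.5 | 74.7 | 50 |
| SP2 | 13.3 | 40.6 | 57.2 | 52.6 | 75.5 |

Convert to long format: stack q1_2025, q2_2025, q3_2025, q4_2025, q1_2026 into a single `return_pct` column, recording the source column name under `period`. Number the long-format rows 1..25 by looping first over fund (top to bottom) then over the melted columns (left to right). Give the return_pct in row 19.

25 rows total (5 × 5). Row 19: index ⌊(19-1)/5⌋ = 3 into fund → JF2; (19-1) mod 5 = 3 into the melted columns → q4_2025.
So row 19 is (JF2, q4_2025, 74.7); return_pct = 74.7.

74.7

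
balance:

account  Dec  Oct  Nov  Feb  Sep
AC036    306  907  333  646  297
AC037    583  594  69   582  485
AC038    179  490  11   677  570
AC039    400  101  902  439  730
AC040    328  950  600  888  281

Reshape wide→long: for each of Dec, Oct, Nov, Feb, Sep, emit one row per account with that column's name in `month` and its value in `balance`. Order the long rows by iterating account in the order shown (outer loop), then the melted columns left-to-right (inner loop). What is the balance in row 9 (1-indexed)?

582

25 rows total (5 × 5). Row 9: index ⌊(9-1)/5⌋ = 1 into account → AC037; (9-1) mod 5 = 3 into the melted columns → Feb.
So row 9 is (AC037, Feb, 582); balance = 582.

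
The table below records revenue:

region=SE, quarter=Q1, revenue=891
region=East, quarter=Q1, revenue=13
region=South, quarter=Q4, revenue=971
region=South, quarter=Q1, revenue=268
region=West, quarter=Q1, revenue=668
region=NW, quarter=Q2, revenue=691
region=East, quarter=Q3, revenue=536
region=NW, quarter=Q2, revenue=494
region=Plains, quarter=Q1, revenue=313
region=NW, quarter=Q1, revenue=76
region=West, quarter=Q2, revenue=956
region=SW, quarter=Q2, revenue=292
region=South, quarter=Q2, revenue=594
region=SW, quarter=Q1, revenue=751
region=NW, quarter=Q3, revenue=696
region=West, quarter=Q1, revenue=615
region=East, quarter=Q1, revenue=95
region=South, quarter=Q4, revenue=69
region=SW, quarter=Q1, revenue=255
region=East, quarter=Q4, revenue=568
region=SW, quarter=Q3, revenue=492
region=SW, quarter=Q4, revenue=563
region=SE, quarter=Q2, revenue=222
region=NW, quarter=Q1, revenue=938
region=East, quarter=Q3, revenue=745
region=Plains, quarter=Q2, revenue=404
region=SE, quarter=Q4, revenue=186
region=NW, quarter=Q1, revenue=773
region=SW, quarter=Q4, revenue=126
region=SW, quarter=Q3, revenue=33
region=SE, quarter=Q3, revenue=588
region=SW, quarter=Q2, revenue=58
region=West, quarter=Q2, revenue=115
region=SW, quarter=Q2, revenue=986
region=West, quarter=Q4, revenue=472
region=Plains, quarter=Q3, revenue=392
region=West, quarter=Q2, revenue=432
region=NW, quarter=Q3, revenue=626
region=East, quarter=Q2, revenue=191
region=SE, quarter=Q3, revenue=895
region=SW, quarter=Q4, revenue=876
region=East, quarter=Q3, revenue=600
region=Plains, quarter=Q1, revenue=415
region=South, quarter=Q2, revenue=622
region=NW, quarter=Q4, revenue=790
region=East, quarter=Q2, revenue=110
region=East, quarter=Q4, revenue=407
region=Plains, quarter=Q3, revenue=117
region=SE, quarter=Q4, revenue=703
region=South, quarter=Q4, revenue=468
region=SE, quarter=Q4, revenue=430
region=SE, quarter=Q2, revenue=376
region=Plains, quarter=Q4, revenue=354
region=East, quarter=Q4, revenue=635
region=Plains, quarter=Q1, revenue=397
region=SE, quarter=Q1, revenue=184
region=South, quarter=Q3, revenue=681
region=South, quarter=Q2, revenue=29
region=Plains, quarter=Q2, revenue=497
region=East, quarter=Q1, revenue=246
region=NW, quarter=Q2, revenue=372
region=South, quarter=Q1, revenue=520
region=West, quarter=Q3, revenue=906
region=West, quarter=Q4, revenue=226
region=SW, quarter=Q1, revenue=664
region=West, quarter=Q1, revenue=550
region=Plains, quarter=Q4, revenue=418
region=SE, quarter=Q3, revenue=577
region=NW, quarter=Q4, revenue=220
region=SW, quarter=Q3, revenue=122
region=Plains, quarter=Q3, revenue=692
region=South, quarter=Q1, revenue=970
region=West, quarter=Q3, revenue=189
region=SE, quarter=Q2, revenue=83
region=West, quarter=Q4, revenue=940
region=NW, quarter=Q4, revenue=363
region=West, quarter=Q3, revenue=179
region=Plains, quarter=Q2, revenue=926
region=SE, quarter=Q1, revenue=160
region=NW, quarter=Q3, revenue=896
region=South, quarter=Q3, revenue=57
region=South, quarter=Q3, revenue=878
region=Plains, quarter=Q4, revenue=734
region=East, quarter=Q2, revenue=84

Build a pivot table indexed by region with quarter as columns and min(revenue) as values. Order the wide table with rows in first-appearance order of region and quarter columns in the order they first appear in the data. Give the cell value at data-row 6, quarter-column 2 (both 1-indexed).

354

With rows in first-appearance order of region, row 6 is region=Plains. quarter columns in first-appearance order: Q1, Q4, Q2, Q3; column 2 is Q4.
Long rows with region=Plains, quarter=Q4: min(354, 418, 734) = 354.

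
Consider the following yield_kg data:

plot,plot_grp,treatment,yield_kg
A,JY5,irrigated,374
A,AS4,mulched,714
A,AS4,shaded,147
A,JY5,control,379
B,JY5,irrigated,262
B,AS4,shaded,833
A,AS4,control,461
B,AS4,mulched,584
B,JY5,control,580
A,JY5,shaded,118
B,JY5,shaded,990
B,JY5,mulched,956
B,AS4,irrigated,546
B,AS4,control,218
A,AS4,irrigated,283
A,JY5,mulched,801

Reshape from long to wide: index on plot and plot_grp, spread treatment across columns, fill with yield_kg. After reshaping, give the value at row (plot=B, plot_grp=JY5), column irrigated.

Wide layout: rows indexed by plot and plot_grp, columns are the 4 distinct treatment values (irrigated, mulched, shaded, control).
Cell (plot=B, plot_grp=JY5, treatment=irrigated) draws from the long row where plot=B, plot_grp=JY5 and treatment=irrigated, which has yield_kg=262.

262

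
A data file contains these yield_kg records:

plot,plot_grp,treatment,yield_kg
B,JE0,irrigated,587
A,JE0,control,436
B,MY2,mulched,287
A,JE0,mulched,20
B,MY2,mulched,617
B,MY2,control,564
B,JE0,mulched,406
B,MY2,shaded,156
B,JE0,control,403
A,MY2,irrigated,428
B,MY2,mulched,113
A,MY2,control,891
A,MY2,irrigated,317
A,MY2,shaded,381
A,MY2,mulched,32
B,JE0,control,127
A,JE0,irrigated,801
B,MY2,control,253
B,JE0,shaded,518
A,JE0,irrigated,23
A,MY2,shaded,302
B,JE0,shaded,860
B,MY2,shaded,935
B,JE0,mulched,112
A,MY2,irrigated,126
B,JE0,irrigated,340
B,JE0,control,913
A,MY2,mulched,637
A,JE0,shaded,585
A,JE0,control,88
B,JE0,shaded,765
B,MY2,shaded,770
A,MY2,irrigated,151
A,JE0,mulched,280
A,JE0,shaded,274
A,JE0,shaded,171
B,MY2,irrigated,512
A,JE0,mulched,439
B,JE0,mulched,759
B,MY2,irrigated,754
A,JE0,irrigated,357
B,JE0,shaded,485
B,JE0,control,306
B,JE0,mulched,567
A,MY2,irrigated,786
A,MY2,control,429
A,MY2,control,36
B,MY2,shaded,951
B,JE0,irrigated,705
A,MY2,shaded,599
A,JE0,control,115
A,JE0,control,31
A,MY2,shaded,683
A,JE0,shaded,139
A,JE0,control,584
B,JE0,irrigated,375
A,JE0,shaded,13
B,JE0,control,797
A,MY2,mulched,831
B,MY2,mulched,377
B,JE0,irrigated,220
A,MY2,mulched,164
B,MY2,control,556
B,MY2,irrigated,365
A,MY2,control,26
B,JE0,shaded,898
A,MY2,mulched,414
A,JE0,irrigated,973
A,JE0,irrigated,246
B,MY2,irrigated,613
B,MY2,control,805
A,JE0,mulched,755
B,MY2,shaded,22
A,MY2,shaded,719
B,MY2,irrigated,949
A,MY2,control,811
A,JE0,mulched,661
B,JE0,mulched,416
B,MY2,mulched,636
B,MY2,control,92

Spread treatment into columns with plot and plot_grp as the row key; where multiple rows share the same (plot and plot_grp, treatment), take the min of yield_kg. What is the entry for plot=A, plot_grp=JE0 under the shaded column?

Rows with plot=A, plot_grp=JE0 and treatment=shaded: yield_kg values are 585, 274, 171, 139, 13.
min(585, 274, 171, 139, 13) = 13.

13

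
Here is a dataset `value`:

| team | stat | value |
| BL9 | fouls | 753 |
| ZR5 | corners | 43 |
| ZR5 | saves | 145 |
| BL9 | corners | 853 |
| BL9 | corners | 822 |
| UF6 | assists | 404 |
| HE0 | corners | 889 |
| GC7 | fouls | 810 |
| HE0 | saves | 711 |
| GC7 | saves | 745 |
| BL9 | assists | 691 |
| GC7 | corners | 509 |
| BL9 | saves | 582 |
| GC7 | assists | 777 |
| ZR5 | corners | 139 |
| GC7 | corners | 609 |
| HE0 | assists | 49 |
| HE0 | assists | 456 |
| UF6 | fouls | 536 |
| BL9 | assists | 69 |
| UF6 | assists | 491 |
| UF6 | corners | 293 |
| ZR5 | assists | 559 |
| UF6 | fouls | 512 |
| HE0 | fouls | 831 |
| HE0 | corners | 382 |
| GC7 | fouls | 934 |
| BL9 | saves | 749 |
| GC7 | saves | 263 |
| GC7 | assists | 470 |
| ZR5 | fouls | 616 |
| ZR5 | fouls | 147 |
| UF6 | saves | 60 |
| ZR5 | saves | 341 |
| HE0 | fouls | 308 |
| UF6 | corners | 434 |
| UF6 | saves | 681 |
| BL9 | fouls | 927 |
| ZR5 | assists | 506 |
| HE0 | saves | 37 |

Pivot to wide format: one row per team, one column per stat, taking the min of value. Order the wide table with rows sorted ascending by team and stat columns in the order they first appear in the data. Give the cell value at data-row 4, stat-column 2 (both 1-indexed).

293

With rows sorted ascending by team, row 4 is team=UF6. stat columns in first-appearance order: fouls, corners, saves, assists; column 2 is corners.
Long rows with team=UF6, stat=corners: min(293, 434) = 293.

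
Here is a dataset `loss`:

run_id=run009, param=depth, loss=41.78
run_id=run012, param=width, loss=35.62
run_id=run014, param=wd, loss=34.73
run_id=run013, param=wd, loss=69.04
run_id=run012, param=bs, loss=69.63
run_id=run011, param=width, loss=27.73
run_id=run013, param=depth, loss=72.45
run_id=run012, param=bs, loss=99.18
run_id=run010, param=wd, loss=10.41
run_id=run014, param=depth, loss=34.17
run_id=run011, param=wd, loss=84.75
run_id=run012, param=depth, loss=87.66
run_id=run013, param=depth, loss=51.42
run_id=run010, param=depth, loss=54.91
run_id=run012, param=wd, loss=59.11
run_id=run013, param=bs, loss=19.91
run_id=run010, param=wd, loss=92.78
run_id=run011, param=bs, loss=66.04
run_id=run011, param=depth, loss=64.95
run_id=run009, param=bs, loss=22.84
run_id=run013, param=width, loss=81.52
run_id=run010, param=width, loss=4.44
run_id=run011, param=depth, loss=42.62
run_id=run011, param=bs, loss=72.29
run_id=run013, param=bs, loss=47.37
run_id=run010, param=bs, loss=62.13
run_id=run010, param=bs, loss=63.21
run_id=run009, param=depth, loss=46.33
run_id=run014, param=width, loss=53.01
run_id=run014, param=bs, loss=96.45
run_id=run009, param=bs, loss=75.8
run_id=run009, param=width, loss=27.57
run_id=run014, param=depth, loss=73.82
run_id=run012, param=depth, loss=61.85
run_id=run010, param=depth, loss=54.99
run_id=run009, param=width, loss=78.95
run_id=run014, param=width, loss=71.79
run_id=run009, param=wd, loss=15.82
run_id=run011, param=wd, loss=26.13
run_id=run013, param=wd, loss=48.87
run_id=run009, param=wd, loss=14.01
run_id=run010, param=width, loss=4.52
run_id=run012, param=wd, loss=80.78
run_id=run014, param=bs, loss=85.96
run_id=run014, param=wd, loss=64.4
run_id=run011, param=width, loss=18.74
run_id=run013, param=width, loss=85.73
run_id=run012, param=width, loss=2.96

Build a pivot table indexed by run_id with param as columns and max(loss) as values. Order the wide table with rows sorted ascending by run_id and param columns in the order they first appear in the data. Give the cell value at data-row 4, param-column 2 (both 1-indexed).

35.62

With rows sorted ascending by run_id, row 4 is run_id=run012. param columns in first-appearance order: depth, width, wd, bs; column 2 is width.
Long rows with run_id=run012, param=width: max(35.62, 2.96) = 35.62.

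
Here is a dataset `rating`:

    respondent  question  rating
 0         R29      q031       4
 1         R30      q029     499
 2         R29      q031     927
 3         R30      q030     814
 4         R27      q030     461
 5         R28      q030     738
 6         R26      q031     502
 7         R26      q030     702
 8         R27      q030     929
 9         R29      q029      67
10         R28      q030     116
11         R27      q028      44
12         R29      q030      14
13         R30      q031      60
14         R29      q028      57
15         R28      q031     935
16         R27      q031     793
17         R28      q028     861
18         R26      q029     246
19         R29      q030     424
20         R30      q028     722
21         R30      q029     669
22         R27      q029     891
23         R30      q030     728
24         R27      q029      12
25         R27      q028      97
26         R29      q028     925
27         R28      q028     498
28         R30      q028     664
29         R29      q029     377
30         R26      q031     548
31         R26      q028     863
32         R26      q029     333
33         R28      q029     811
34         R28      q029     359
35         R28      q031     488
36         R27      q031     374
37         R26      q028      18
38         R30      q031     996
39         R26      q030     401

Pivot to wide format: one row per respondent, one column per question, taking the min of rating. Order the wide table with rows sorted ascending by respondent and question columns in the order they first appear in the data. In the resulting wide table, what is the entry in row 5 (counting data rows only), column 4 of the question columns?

With rows sorted ascending by respondent, row 5 is respondent=R30. question columns in first-appearance order: q031, q029, q030, q028; column 4 is q028.
Long rows with respondent=R30, question=q028: min(722, 664) = 664.

664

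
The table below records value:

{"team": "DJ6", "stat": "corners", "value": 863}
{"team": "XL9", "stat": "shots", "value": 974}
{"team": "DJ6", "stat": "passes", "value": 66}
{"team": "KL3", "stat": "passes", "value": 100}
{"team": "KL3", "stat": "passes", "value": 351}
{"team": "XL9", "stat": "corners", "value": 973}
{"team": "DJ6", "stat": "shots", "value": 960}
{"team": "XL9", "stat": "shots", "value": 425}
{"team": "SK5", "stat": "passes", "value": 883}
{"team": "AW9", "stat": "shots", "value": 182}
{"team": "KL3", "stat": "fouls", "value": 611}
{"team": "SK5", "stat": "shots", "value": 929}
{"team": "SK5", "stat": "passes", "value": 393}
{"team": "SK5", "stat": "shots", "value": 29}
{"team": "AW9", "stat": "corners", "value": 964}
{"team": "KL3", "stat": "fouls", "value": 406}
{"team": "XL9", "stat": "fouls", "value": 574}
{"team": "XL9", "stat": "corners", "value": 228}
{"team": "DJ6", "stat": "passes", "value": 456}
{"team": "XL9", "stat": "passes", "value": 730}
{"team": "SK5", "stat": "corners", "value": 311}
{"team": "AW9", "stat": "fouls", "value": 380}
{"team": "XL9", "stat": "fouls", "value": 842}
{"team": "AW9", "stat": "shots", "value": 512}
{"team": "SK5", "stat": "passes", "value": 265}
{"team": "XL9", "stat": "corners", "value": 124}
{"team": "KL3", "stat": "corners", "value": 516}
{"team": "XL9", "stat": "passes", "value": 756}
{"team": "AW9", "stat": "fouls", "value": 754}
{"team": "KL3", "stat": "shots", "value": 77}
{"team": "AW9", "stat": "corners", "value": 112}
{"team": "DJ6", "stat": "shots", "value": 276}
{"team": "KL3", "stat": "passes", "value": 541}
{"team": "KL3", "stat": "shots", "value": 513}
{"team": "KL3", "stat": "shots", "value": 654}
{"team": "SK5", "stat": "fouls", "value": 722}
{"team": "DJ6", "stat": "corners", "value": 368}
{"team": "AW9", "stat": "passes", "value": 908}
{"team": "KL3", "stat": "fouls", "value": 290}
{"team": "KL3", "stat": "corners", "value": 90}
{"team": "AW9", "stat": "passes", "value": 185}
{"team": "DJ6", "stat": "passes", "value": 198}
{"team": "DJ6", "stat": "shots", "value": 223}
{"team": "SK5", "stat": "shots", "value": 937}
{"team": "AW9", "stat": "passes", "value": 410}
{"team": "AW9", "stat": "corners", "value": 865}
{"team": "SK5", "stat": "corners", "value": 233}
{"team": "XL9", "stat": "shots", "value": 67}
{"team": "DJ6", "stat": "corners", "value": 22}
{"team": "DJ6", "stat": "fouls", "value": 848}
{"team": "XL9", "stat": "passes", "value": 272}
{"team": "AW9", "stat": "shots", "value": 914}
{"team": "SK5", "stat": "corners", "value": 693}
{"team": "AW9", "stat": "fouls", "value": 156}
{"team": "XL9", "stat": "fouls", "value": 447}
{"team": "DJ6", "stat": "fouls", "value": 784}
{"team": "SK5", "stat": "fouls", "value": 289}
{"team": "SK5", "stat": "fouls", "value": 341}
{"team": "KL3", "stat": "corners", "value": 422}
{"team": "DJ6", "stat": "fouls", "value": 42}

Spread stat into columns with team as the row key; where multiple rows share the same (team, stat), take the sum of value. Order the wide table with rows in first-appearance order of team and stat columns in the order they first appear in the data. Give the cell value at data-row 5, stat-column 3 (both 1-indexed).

With rows in first-appearance order of team, row 5 is team=AW9. stat columns in first-appearance order: corners, shots, passes, fouls; column 3 is passes.
Long rows with team=AW9, stat=passes: 908 + 185 + 410 = 1503.

1503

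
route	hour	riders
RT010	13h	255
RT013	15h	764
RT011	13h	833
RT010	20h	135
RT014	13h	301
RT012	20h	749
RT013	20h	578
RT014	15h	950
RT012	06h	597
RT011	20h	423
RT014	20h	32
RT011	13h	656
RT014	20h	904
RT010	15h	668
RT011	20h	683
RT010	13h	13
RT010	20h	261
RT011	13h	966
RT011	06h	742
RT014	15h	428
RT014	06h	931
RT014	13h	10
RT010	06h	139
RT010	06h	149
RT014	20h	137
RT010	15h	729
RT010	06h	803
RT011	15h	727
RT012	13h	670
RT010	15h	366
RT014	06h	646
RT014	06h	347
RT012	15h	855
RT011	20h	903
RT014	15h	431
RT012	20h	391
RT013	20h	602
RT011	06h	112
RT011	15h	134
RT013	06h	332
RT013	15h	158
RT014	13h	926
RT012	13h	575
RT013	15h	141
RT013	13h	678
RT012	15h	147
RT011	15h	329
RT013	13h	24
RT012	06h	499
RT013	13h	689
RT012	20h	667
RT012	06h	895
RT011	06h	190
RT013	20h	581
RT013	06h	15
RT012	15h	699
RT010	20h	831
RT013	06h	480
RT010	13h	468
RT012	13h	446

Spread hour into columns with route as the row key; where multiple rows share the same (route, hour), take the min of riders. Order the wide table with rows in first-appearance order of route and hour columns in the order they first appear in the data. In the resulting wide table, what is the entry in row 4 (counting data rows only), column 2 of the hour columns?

With rows in first-appearance order of route, row 4 is route=RT014. hour columns in first-appearance order: 13h, 15h, 20h, 06h; column 2 is 15h.
Long rows with route=RT014, hour=15h: min(950, 428, 431) = 428.

428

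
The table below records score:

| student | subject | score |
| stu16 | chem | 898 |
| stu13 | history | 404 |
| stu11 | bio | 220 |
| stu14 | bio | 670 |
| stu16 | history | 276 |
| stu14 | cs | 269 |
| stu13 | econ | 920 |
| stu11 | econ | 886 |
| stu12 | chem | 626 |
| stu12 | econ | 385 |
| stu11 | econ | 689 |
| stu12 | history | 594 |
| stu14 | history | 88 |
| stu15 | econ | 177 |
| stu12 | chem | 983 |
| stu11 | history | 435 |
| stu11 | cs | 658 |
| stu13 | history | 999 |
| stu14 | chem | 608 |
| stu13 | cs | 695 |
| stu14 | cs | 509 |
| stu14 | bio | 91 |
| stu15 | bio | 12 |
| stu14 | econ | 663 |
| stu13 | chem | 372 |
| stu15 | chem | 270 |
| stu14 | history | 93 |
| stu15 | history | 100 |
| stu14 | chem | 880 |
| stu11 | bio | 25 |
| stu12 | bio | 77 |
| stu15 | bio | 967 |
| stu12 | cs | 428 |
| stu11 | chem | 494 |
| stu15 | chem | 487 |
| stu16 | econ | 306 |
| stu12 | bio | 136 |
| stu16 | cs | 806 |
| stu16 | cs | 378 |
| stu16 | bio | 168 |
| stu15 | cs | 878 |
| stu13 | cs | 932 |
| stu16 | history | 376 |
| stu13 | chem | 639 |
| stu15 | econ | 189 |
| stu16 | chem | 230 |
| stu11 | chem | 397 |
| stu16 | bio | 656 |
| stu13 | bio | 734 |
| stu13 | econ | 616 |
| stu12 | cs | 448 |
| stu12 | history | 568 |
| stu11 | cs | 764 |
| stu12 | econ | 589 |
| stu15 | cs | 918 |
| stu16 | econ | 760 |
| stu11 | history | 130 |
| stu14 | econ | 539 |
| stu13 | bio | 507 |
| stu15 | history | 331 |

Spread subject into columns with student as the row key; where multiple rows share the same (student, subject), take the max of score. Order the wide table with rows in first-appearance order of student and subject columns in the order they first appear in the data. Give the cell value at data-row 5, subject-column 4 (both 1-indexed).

448

With rows in first-appearance order of student, row 5 is student=stu12. subject columns in first-appearance order: chem, history, bio, cs, econ; column 4 is cs.
Long rows with student=stu12, subject=cs: max(428, 448) = 448.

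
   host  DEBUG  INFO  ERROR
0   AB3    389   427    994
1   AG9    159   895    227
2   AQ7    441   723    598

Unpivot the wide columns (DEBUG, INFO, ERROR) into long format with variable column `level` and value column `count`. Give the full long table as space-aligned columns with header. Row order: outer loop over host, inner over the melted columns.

Each (host, column) pair becomes one row: 3 × 3 = 9 rows.
For example, (AB3, DEBUG) → count=389.

host  level  count
AB3   DEBUG  389  
AB3   INFO   427  
AB3   ERROR  994  
AG9   DEBUG  159  
AG9   INFO   895  
AG9   ERROR  227  
AQ7   DEBUG  441  
AQ7   INFO   723  
AQ7   ERROR  598  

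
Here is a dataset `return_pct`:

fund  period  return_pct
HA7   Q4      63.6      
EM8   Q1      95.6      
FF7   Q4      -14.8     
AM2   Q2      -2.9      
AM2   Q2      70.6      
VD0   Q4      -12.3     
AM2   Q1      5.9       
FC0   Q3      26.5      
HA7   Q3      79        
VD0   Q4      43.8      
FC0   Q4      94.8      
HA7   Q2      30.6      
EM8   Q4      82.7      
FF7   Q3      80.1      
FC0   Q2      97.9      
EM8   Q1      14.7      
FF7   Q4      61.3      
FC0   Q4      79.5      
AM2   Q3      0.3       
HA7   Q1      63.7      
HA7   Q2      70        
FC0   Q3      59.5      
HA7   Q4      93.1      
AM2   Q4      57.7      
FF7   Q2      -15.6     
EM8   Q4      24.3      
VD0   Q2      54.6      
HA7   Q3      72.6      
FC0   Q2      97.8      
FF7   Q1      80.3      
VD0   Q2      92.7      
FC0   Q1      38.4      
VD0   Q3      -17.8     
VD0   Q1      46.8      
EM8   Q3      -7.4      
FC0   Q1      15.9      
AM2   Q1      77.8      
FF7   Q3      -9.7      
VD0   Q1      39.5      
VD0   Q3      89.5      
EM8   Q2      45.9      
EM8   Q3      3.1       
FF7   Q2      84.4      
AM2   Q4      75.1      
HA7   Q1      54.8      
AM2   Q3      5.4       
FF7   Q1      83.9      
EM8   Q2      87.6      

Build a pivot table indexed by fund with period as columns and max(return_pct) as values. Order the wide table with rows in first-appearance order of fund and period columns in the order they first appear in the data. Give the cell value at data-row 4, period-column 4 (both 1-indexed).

5.4

With rows in first-appearance order of fund, row 4 is fund=AM2. period columns in first-appearance order: Q4, Q1, Q2, Q3; column 4 is Q3.
Long rows with fund=AM2, period=Q3: max(0.3, 5.4) = 5.4.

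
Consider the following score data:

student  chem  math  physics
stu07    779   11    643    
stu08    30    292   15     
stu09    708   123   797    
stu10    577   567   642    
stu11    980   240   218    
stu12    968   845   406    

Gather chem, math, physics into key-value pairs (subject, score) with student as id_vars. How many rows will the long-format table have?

6 student values × 3 melted columns = 18 rows.

18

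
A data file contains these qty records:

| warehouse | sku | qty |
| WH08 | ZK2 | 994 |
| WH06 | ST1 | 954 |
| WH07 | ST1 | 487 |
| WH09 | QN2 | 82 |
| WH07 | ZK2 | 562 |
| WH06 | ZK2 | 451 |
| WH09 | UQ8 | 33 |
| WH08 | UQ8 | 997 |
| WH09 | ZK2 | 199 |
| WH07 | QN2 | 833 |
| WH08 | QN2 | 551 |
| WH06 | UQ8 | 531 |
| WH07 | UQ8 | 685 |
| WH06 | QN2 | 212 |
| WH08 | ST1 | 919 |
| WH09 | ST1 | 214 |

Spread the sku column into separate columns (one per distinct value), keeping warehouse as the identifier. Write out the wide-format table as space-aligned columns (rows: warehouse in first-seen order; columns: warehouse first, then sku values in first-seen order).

warehouse  ZK2  ST1  QN2  UQ8
WH08       994  919  551  997
WH06       451  954  212  531
WH07       562  487  833  685
WH09       199  214  82   33 

Columns: warehouse plus the 4 distinct sku values (ZK2, ST1, QN2, UQ8).
For example, row WH08 column ZK2 takes qty=994 from the long row (WH08, ZK2).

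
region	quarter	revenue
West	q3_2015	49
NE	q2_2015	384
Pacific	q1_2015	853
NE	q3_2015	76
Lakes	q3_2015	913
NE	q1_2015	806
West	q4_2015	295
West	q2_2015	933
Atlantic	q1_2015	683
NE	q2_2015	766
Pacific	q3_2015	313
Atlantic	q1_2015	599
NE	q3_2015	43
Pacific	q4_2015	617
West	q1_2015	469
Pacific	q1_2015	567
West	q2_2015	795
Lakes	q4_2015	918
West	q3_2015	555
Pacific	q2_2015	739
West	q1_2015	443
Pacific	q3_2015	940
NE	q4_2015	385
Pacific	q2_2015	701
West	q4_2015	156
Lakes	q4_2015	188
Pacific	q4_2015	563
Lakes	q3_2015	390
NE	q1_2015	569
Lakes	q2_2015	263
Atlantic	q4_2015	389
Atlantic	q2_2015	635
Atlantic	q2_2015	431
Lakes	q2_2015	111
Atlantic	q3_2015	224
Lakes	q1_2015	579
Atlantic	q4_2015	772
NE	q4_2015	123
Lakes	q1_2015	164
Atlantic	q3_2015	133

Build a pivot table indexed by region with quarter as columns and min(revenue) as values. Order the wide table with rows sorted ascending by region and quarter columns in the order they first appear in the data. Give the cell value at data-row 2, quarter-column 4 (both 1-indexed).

188

With rows sorted ascending by region, row 2 is region=Lakes. quarter columns in first-appearance order: q3_2015, q2_2015, q1_2015, q4_2015; column 4 is q4_2015.
Long rows with region=Lakes, quarter=q4_2015: min(918, 188) = 188.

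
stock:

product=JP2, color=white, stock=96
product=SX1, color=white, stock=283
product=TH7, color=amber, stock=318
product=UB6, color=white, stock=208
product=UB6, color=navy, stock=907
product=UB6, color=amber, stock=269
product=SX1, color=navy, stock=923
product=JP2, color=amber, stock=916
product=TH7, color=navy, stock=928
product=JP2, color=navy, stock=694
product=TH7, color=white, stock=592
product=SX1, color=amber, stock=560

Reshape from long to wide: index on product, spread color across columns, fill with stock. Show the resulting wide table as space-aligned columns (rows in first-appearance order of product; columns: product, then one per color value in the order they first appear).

product  white  amber  navy
JP2      96     916    694 
SX1      283    560    923 
TH7      592    318    928 
UB6      208    269    907 

Columns: product plus the 3 distinct color values (white, amber, navy).
For example, row JP2 column white takes stock=96 from the long row (JP2, white).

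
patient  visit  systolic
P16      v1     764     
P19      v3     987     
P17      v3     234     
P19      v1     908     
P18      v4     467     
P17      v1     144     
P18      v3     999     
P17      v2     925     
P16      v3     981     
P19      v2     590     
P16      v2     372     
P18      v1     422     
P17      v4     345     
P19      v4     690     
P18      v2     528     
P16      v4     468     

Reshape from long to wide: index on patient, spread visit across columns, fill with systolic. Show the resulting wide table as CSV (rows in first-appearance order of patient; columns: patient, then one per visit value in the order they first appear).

patient,v1,v3,v4,v2
P16,764,981,468,372
P19,908,987,690,590
P17,144,234,345,925
P18,422,999,467,528

Columns: patient plus the 4 distinct visit values (v1, v3, v4, v2).
For example, row P16 column v1 takes systolic=764 from the long row (P16, v1).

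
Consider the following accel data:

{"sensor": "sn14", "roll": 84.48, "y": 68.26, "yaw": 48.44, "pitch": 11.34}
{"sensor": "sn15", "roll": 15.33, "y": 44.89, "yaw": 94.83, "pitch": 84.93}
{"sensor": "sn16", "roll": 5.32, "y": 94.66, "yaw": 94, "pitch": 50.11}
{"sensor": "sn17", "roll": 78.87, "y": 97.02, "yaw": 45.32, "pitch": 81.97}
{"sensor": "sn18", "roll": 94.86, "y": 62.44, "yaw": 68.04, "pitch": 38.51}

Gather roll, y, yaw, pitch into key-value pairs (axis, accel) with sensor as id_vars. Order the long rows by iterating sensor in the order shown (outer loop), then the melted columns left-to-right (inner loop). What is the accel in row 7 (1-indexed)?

20 rows total (5 × 4). Row 7: index ⌊(7-1)/4⌋ = 1 into sensor → sn15; (7-1) mod 4 = 2 into the melted columns → yaw.
So row 7 is (sn15, yaw, 94.83); accel = 94.83.

94.83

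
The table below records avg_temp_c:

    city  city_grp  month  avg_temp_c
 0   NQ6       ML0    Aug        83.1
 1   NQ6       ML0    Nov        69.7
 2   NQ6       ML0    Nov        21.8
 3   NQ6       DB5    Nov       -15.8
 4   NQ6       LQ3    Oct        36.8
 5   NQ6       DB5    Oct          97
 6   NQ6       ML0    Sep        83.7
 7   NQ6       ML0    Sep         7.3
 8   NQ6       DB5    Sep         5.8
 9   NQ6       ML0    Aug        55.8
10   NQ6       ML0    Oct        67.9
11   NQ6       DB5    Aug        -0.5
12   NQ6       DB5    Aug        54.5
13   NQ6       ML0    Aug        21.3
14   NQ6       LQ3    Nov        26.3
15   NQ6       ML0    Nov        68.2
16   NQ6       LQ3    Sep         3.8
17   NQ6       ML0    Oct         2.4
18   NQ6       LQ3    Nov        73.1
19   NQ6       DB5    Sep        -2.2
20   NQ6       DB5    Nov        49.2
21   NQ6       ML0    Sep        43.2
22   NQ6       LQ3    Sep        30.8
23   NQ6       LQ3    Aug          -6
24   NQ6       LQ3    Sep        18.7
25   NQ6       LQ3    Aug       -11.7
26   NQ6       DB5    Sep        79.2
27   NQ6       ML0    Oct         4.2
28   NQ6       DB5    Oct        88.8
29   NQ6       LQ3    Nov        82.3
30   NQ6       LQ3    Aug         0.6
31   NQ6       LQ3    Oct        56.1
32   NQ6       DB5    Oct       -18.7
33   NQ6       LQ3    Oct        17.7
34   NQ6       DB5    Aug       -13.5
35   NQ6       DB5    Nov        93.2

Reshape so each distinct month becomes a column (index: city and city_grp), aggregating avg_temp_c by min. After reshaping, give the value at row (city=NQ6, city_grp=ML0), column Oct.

Rows with city=NQ6, city_grp=ML0 and month=Oct: avg_temp_c values are 67.9, 2.4, 4.2.
min(67.9, 2.4, 4.2) = 2.4.

2.4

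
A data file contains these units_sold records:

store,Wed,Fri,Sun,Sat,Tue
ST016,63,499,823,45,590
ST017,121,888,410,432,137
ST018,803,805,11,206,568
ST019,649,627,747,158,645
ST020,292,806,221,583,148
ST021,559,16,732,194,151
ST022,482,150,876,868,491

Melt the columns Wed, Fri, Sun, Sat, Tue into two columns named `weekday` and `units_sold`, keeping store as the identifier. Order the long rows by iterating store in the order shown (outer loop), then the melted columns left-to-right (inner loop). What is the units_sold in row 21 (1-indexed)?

35 rows total (7 × 5). Row 21: index ⌊(21-1)/5⌋ = 4 into store → ST020; (21-1) mod 5 = 0 into the melted columns → Wed.
So row 21 is (ST020, Wed, 292); units_sold = 292.

292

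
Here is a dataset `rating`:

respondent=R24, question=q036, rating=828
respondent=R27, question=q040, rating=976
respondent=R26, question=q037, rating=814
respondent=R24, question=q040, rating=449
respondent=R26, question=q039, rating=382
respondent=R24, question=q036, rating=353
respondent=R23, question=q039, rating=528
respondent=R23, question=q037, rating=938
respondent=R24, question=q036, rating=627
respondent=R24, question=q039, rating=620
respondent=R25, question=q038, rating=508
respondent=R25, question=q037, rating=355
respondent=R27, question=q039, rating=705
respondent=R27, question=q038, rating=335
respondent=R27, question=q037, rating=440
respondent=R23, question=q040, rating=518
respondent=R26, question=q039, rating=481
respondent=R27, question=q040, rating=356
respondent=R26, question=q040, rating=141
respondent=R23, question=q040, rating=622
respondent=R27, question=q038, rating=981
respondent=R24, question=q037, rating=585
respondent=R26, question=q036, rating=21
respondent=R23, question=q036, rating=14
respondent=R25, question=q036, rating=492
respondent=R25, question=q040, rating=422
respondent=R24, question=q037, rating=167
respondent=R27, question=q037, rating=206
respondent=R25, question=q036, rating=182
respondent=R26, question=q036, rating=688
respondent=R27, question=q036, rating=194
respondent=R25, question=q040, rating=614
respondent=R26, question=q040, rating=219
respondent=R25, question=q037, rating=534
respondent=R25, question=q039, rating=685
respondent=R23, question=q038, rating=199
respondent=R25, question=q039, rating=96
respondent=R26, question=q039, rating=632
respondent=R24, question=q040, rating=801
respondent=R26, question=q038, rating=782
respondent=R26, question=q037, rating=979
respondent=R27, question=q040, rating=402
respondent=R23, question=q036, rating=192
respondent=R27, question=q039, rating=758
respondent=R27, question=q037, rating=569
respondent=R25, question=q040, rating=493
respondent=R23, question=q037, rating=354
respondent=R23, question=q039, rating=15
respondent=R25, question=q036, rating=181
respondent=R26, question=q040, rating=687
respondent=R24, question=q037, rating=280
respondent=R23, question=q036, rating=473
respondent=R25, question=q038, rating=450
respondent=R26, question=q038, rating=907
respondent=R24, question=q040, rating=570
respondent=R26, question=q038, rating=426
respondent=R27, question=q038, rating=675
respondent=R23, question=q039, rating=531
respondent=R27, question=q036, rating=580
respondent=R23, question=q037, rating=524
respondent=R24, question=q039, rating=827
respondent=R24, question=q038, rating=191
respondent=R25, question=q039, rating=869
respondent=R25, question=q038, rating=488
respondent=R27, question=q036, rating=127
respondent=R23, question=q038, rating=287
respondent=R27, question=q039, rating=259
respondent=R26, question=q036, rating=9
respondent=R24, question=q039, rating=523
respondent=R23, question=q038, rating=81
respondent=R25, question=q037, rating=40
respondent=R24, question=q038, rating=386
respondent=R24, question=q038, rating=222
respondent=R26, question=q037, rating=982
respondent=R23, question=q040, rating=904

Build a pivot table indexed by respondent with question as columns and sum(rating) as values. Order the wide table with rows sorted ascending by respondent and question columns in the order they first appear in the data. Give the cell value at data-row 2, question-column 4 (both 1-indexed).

With rows sorted ascending by respondent, row 2 is respondent=R24. question columns in first-appearance order: q036, q040, q037, q039, q038; column 4 is q039.
Long rows with respondent=R24, question=q039: 620 + 827 + 523 = 1970.

1970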